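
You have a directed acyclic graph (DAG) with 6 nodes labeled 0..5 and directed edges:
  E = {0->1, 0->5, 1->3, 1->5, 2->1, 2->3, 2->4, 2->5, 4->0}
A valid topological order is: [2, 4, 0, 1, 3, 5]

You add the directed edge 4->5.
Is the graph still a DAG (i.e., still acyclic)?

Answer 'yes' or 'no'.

Answer: yes

Derivation:
Given toposort: [2, 4, 0, 1, 3, 5]
Position of 4: index 1; position of 5: index 5
New edge 4->5: forward
Forward edge: respects the existing order. Still a DAG, same toposort still valid.
Still a DAG? yes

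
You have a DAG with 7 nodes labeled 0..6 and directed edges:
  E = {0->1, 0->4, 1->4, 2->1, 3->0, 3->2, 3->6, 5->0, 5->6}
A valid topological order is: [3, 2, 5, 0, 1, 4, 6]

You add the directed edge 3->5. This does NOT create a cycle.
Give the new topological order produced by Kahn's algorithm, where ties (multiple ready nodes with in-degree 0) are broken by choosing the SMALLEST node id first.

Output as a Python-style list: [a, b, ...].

Answer: [3, 2, 5, 0, 1, 4, 6]

Derivation:
Old toposort: [3, 2, 5, 0, 1, 4, 6]
Added edge: 3->5
Position of 3 (0) < position of 5 (2). Old order still valid.
Run Kahn's algorithm (break ties by smallest node id):
  initial in-degrees: [2, 2, 1, 0, 2, 1, 2]
  ready (indeg=0): [3]
  pop 3: indeg[0]->1; indeg[2]->0; indeg[5]->0; indeg[6]->1 | ready=[2, 5] | order so far=[3]
  pop 2: indeg[1]->1 | ready=[5] | order so far=[3, 2]
  pop 5: indeg[0]->0; indeg[6]->0 | ready=[0, 6] | order so far=[3, 2, 5]
  pop 0: indeg[1]->0; indeg[4]->1 | ready=[1, 6] | order so far=[3, 2, 5, 0]
  pop 1: indeg[4]->0 | ready=[4, 6] | order so far=[3, 2, 5, 0, 1]
  pop 4: no out-edges | ready=[6] | order so far=[3, 2, 5, 0, 1, 4]
  pop 6: no out-edges | ready=[] | order so far=[3, 2, 5, 0, 1, 4, 6]
  Result: [3, 2, 5, 0, 1, 4, 6]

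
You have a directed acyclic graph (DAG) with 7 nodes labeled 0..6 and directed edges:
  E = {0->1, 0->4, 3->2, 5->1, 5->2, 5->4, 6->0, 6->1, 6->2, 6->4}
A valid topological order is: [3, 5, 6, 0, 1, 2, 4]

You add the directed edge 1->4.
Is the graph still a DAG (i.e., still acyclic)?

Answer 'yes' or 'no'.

Answer: yes

Derivation:
Given toposort: [3, 5, 6, 0, 1, 2, 4]
Position of 1: index 4; position of 4: index 6
New edge 1->4: forward
Forward edge: respects the existing order. Still a DAG, same toposort still valid.
Still a DAG? yes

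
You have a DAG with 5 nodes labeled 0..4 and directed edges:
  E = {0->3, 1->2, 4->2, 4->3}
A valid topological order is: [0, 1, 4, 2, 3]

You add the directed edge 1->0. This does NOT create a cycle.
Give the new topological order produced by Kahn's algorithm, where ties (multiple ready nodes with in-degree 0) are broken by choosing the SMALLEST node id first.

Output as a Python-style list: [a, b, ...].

Answer: [1, 0, 4, 2, 3]

Derivation:
Old toposort: [0, 1, 4, 2, 3]
Added edge: 1->0
Position of 1 (1) > position of 0 (0). Must reorder: 1 must now come before 0.
Run Kahn's algorithm (break ties by smallest node id):
  initial in-degrees: [1, 0, 2, 2, 0]
  ready (indeg=0): [1, 4]
  pop 1: indeg[0]->0; indeg[2]->1 | ready=[0, 4] | order so far=[1]
  pop 0: indeg[3]->1 | ready=[4] | order so far=[1, 0]
  pop 4: indeg[2]->0; indeg[3]->0 | ready=[2, 3] | order so far=[1, 0, 4]
  pop 2: no out-edges | ready=[3] | order so far=[1, 0, 4, 2]
  pop 3: no out-edges | ready=[] | order so far=[1, 0, 4, 2, 3]
  Result: [1, 0, 4, 2, 3]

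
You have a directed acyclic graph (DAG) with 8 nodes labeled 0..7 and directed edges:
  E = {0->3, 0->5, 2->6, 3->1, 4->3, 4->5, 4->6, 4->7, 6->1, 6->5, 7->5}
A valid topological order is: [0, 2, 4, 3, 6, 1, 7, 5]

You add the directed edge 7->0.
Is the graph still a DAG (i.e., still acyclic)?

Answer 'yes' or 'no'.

Given toposort: [0, 2, 4, 3, 6, 1, 7, 5]
Position of 7: index 6; position of 0: index 0
New edge 7->0: backward (u after v in old order)
Backward edge: old toposort is now invalid. Check if this creates a cycle.
Does 0 already reach 7? Reachable from 0: [0, 1, 3, 5]. NO -> still a DAG (reorder needed).
Still a DAG? yes

Answer: yes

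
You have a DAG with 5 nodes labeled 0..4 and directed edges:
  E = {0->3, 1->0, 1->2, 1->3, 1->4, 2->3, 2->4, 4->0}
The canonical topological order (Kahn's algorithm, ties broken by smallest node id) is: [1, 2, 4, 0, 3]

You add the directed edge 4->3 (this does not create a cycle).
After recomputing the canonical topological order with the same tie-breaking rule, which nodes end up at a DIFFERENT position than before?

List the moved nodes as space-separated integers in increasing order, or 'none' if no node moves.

Answer: none

Derivation:
Old toposort: [1, 2, 4, 0, 3]
Added edge 4->3
Recompute Kahn (smallest-id tiebreak):
  initial in-degrees: [2, 0, 1, 4, 2]
  ready (indeg=0): [1]
  pop 1: indeg[0]->1; indeg[2]->0; indeg[3]->3; indeg[4]->1 | ready=[2] | order so far=[1]
  pop 2: indeg[3]->2; indeg[4]->0 | ready=[4] | order so far=[1, 2]
  pop 4: indeg[0]->0; indeg[3]->1 | ready=[0] | order so far=[1, 2, 4]
  pop 0: indeg[3]->0 | ready=[3] | order so far=[1, 2, 4, 0]
  pop 3: no out-edges | ready=[] | order so far=[1, 2, 4, 0, 3]
New canonical toposort: [1, 2, 4, 0, 3]
Compare positions:
  Node 0: index 3 -> 3 (same)
  Node 1: index 0 -> 0 (same)
  Node 2: index 1 -> 1 (same)
  Node 3: index 4 -> 4 (same)
  Node 4: index 2 -> 2 (same)
Nodes that changed position: none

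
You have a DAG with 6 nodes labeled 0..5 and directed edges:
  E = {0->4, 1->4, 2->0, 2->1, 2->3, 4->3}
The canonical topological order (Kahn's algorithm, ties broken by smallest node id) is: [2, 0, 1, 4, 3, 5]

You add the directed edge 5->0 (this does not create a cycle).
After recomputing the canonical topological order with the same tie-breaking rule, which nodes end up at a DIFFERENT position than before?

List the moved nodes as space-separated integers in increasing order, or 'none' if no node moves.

Answer: 0 1 3 4 5

Derivation:
Old toposort: [2, 0, 1, 4, 3, 5]
Added edge 5->0
Recompute Kahn (smallest-id tiebreak):
  initial in-degrees: [2, 1, 0, 2, 2, 0]
  ready (indeg=0): [2, 5]
  pop 2: indeg[0]->1; indeg[1]->0; indeg[3]->1 | ready=[1, 5] | order so far=[2]
  pop 1: indeg[4]->1 | ready=[5] | order so far=[2, 1]
  pop 5: indeg[0]->0 | ready=[0] | order so far=[2, 1, 5]
  pop 0: indeg[4]->0 | ready=[4] | order so far=[2, 1, 5, 0]
  pop 4: indeg[3]->0 | ready=[3] | order so far=[2, 1, 5, 0, 4]
  pop 3: no out-edges | ready=[] | order so far=[2, 1, 5, 0, 4, 3]
New canonical toposort: [2, 1, 5, 0, 4, 3]
Compare positions:
  Node 0: index 1 -> 3 (moved)
  Node 1: index 2 -> 1 (moved)
  Node 2: index 0 -> 0 (same)
  Node 3: index 4 -> 5 (moved)
  Node 4: index 3 -> 4 (moved)
  Node 5: index 5 -> 2 (moved)
Nodes that changed position: 0 1 3 4 5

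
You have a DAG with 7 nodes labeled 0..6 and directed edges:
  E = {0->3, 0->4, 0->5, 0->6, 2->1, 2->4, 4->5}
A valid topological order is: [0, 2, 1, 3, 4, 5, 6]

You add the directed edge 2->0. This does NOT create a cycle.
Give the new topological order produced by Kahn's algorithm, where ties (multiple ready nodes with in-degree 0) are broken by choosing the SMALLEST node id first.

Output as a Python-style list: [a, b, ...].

Old toposort: [0, 2, 1, 3, 4, 5, 6]
Added edge: 2->0
Position of 2 (1) > position of 0 (0). Must reorder: 2 must now come before 0.
Run Kahn's algorithm (break ties by smallest node id):
  initial in-degrees: [1, 1, 0, 1, 2, 2, 1]
  ready (indeg=0): [2]
  pop 2: indeg[0]->0; indeg[1]->0; indeg[4]->1 | ready=[0, 1] | order so far=[2]
  pop 0: indeg[3]->0; indeg[4]->0; indeg[5]->1; indeg[6]->0 | ready=[1, 3, 4, 6] | order so far=[2, 0]
  pop 1: no out-edges | ready=[3, 4, 6] | order so far=[2, 0, 1]
  pop 3: no out-edges | ready=[4, 6] | order so far=[2, 0, 1, 3]
  pop 4: indeg[5]->0 | ready=[5, 6] | order so far=[2, 0, 1, 3, 4]
  pop 5: no out-edges | ready=[6] | order so far=[2, 0, 1, 3, 4, 5]
  pop 6: no out-edges | ready=[] | order so far=[2, 0, 1, 3, 4, 5, 6]
  Result: [2, 0, 1, 3, 4, 5, 6]

Answer: [2, 0, 1, 3, 4, 5, 6]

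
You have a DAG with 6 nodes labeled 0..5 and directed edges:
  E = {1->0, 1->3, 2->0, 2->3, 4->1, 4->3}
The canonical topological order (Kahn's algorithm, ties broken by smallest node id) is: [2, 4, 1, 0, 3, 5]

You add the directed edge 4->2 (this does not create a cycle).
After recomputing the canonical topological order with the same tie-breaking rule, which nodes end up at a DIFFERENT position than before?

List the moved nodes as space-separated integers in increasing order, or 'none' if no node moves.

Old toposort: [2, 4, 1, 0, 3, 5]
Added edge 4->2
Recompute Kahn (smallest-id tiebreak):
  initial in-degrees: [2, 1, 1, 3, 0, 0]
  ready (indeg=0): [4, 5]
  pop 4: indeg[1]->0; indeg[2]->0; indeg[3]->2 | ready=[1, 2, 5] | order so far=[4]
  pop 1: indeg[0]->1; indeg[3]->1 | ready=[2, 5] | order so far=[4, 1]
  pop 2: indeg[0]->0; indeg[3]->0 | ready=[0, 3, 5] | order so far=[4, 1, 2]
  pop 0: no out-edges | ready=[3, 5] | order so far=[4, 1, 2, 0]
  pop 3: no out-edges | ready=[5] | order so far=[4, 1, 2, 0, 3]
  pop 5: no out-edges | ready=[] | order so far=[4, 1, 2, 0, 3, 5]
New canonical toposort: [4, 1, 2, 0, 3, 5]
Compare positions:
  Node 0: index 3 -> 3 (same)
  Node 1: index 2 -> 1 (moved)
  Node 2: index 0 -> 2 (moved)
  Node 3: index 4 -> 4 (same)
  Node 4: index 1 -> 0 (moved)
  Node 5: index 5 -> 5 (same)
Nodes that changed position: 1 2 4

Answer: 1 2 4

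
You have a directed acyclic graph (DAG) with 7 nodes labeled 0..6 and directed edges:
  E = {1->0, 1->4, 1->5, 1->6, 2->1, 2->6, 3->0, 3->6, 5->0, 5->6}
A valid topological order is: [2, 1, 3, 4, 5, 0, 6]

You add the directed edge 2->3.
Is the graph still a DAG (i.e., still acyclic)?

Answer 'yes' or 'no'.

Given toposort: [2, 1, 3, 4, 5, 0, 6]
Position of 2: index 0; position of 3: index 2
New edge 2->3: forward
Forward edge: respects the existing order. Still a DAG, same toposort still valid.
Still a DAG? yes

Answer: yes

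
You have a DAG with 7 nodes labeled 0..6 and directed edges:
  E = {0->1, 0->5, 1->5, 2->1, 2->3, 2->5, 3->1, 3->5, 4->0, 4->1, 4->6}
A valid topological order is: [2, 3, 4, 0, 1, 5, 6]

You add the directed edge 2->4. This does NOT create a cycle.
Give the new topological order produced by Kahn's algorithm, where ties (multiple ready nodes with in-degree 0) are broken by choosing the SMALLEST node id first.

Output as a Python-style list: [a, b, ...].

Answer: [2, 3, 4, 0, 1, 5, 6]

Derivation:
Old toposort: [2, 3, 4, 0, 1, 5, 6]
Added edge: 2->4
Position of 2 (0) < position of 4 (2). Old order still valid.
Run Kahn's algorithm (break ties by smallest node id):
  initial in-degrees: [1, 4, 0, 1, 1, 4, 1]
  ready (indeg=0): [2]
  pop 2: indeg[1]->3; indeg[3]->0; indeg[4]->0; indeg[5]->3 | ready=[3, 4] | order so far=[2]
  pop 3: indeg[1]->2; indeg[5]->2 | ready=[4] | order so far=[2, 3]
  pop 4: indeg[0]->0; indeg[1]->1; indeg[6]->0 | ready=[0, 6] | order so far=[2, 3, 4]
  pop 0: indeg[1]->0; indeg[5]->1 | ready=[1, 6] | order so far=[2, 3, 4, 0]
  pop 1: indeg[5]->0 | ready=[5, 6] | order so far=[2, 3, 4, 0, 1]
  pop 5: no out-edges | ready=[6] | order so far=[2, 3, 4, 0, 1, 5]
  pop 6: no out-edges | ready=[] | order so far=[2, 3, 4, 0, 1, 5, 6]
  Result: [2, 3, 4, 0, 1, 5, 6]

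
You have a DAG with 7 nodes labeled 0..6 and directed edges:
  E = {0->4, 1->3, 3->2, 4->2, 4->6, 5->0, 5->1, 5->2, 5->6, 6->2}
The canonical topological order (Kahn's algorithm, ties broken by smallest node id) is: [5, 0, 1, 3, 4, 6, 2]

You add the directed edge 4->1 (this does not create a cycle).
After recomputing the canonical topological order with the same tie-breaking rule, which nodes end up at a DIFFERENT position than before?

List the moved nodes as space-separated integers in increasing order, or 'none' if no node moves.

Answer: 1 3 4

Derivation:
Old toposort: [5, 0, 1, 3, 4, 6, 2]
Added edge 4->1
Recompute Kahn (smallest-id tiebreak):
  initial in-degrees: [1, 2, 4, 1, 1, 0, 2]
  ready (indeg=0): [5]
  pop 5: indeg[0]->0; indeg[1]->1; indeg[2]->3; indeg[6]->1 | ready=[0] | order so far=[5]
  pop 0: indeg[4]->0 | ready=[4] | order so far=[5, 0]
  pop 4: indeg[1]->0; indeg[2]->2; indeg[6]->0 | ready=[1, 6] | order so far=[5, 0, 4]
  pop 1: indeg[3]->0 | ready=[3, 6] | order so far=[5, 0, 4, 1]
  pop 3: indeg[2]->1 | ready=[6] | order so far=[5, 0, 4, 1, 3]
  pop 6: indeg[2]->0 | ready=[2] | order so far=[5, 0, 4, 1, 3, 6]
  pop 2: no out-edges | ready=[] | order so far=[5, 0, 4, 1, 3, 6, 2]
New canonical toposort: [5, 0, 4, 1, 3, 6, 2]
Compare positions:
  Node 0: index 1 -> 1 (same)
  Node 1: index 2 -> 3 (moved)
  Node 2: index 6 -> 6 (same)
  Node 3: index 3 -> 4 (moved)
  Node 4: index 4 -> 2 (moved)
  Node 5: index 0 -> 0 (same)
  Node 6: index 5 -> 5 (same)
Nodes that changed position: 1 3 4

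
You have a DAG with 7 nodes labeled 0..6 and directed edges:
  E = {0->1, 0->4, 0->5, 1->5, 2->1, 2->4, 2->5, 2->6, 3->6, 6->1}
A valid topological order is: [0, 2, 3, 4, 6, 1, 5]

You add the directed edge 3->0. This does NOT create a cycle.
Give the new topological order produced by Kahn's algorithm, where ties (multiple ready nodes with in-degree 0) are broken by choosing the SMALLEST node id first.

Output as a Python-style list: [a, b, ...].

Answer: [2, 3, 0, 4, 6, 1, 5]

Derivation:
Old toposort: [0, 2, 3, 4, 6, 1, 5]
Added edge: 3->0
Position of 3 (2) > position of 0 (0). Must reorder: 3 must now come before 0.
Run Kahn's algorithm (break ties by smallest node id):
  initial in-degrees: [1, 3, 0, 0, 2, 3, 2]
  ready (indeg=0): [2, 3]
  pop 2: indeg[1]->2; indeg[4]->1; indeg[5]->2; indeg[6]->1 | ready=[3] | order so far=[2]
  pop 3: indeg[0]->0; indeg[6]->0 | ready=[0, 6] | order so far=[2, 3]
  pop 0: indeg[1]->1; indeg[4]->0; indeg[5]->1 | ready=[4, 6] | order so far=[2, 3, 0]
  pop 4: no out-edges | ready=[6] | order so far=[2, 3, 0, 4]
  pop 6: indeg[1]->0 | ready=[1] | order so far=[2, 3, 0, 4, 6]
  pop 1: indeg[5]->0 | ready=[5] | order so far=[2, 3, 0, 4, 6, 1]
  pop 5: no out-edges | ready=[] | order so far=[2, 3, 0, 4, 6, 1, 5]
  Result: [2, 3, 0, 4, 6, 1, 5]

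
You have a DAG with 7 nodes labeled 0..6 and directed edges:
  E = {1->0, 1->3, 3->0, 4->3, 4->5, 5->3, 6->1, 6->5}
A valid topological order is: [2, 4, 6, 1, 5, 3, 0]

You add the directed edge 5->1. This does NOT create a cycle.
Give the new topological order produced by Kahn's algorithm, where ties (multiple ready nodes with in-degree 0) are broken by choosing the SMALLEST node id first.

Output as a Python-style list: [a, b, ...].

Answer: [2, 4, 6, 5, 1, 3, 0]

Derivation:
Old toposort: [2, 4, 6, 1, 5, 3, 0]
Added edge: 5->1
Position of 5 (4) > position of 1 (3). Must reorder: 5 must now come before 1.
Run Kahn's algorithm (break ties by smallest node id):
  initial in-degrees: [2, 2, 0, 3, 0, 2, 0]
  ready (indeg=0): [2, 4, 6]
  pop 2: no out-edges | ready=[4, 6] | order so far=[2]
  pop 4: indeg[3]->2; indeg[5]->1 | ready=[6] | order so far=[2, 4]
  pop 6: indeg[1]->1; indeg[5]->0 | ready=[5] | order so far=[2, 4, 6]
  pop 5: indeg[1]->0; indeg[3]->1 | ready=[1] | order so far=[2, 4, 6, 5]
  pop 1: indeg[0]->1; indeg[3]->0 | ready=[3] | order so far=[2, 4, 6, 5, 1]
  pop 3: indeg[0]->0 | ready=[0] | order so far=[2, 4, 6, 5, 1, 3]
  pop 0: no out-edges | ready=[] | order so far=[2, 4, 6, 5, 1, 3, 0]
  Result: [2, 4, 6, 5, 1, 3, 0]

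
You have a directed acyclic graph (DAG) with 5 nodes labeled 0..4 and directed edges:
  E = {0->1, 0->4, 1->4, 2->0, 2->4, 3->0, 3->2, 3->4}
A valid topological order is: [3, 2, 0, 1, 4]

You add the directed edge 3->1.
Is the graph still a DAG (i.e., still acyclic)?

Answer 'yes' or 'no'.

Given toposort: [3, 2, 0, 1, 4]
Position of 3: index 0; position of 1: index 3
New edge 3->1: forward
Forward edge: respects the existing order. Still a DAG, same toposort still valid.
Still a DAG? yes

Answer: yes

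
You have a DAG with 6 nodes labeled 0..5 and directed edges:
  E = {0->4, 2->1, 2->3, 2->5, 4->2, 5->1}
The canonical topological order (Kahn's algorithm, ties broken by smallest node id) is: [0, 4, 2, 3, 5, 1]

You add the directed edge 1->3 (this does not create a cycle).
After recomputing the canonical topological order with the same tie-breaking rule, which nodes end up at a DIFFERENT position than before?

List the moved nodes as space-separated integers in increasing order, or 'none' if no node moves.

Answer: 1 3 5

Derivation:
Old toposort: [0, 4, 2, 3, 5, 1]
Added edge 1->3
Recompute Kahn (smallest-id tiebreak):
  initial in-degrees: [0, 2, 1, 2, 1, 1]
  ready (indeg=0): [0]
  pop 0: indeg[4]->0 | ready=[4] | order so far=[0]
  pop 4: indeg[2]->0 | ready=[2] | order so far=[0, 4]
  pop 2: indeg[1]->1; indeg[3]->1; indeg[5]->0 | ready=[5] | order so far=[0, 4, 2]
  pop 5: indeg[1]->0 | ready=[1] | order so far=[0, 4, 2, 5]
  pop 1: indeg[3]->0 | ready=[3] | order so far=[0, 4, 2, 5, 1]
  pop 3: no out-edges | ready=[] | order so far=[0, 4, 2, 5, 1, 3]
New canonical toposort: [0, 4, 2, 5, 1, 3]
Compare positions:
  Node 0: index 0 -> 0 (same)
  Node 1: index 5 -> 4 (moved)
  Node 2: index 2 -> 2 (same)
  Node 3: index 3 -> 5 (moved)
  Node 4: index 1 -> 1 (same)
  Node 5: index 4 -> 3 (moved)
Nodes that changed position: 1 3 5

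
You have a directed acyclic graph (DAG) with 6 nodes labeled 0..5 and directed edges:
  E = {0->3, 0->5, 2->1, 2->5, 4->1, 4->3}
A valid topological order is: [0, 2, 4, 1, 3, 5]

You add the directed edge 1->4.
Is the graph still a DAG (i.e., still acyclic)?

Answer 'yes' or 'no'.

Answer: no

Derivation:
Given toposort: [0, 2, 4, 1, 3, 5]
Position of 1: index 3; position of 4: index 2
New edge 1->4: backward (u after v in old order)
Backward edge: old toposort is now invalid. Check if this creates a cycle.
Does 4 already reach 1? Reachable from 4: [1, 3, 4]. YES -> cycle!
Still a DAG? no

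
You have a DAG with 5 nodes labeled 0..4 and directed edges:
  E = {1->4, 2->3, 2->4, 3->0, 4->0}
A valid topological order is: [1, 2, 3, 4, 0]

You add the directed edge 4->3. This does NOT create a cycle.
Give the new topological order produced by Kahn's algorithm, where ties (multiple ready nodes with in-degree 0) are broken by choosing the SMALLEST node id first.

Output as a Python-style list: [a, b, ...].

Old toposort: [1, 2, 3, 4, 0]
Added edge: 4->3
Position of 4 (3) > position of 3 (2). Must reorder: 4 must now come before 3.
Run Kahn's algorithm (break ties by smallest node id):
  initial in-degrees: [2, 0, 0, 2, 2]
  ready (indeg=0): [1, 2]
  pop 1: indeg[4]->1 | ready=[2] | order so far=[1]
  pop 2: indeg[3]->1; indeg[4]->0 | ready=[4] | order so far=[1, 2]
  pop 4: indeg[0]->1; indeg[3]->0 | ready=[3] | order so far=[1, 2, 4]
  pop 3: indeg[0]->0 | ready=[0] | order so far=[1, 2, 4, 3]
  pop 0: no out-edges | ready=[] | order so far=[1, 2, 4, 3, 0]
  Result: [1, 2, 4, 3, 0]

Answer: [1, 2, 4, 3, 0]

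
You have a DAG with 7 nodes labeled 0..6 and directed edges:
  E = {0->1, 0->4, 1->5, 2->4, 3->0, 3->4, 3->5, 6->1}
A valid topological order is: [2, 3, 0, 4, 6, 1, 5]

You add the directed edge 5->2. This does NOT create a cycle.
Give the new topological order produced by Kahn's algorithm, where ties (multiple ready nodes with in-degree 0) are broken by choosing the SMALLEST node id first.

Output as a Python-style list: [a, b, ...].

Answer: [3, 0, 6, 1, 5, 2, 4]

Derivation:
Old toposort: [2, 3, 0, 4, 6, 1, 5]
Added edge: 5->2
Position of 5 (6) > position of 2 (0). Must reorder: 5 must now come before 2.
Run Kahn's algorithm (break ties by smallest node id):
  initial in-degrees: [1, 2, 1, 0, 3, 2, 0]
  ready (indeg=0): [3, 6]
  pop 3: indeg[0]->0; indeg[4]->2; indeg[5]->1 | ready=[0, 6] | order so far=[3]
  pop 0: indeg[1]->1; indeg[4]->1 | ready=[6] | order so far=[3, 0]
  pop 6: indeg[1]->0 | ready=[1] | order so far=[3, 0, 6]
  pop 1: indeg[5]->0 | ready=[5] | order so far=[3, 0, 6, 1]
  pop 5: indeg[2]->0 | ready=[2] | order so far=[3, 0, 6, 1, 5]
  pop 2: indeg[4]->0 | ready=[4] | order so far=[3, 0, 6, 1, 5, 2]
  pop 4: no out-edges | ready=[] | order so far=[3, 0, 6, 1, 5, 2, 4]
  Result: [3, 0, 6, 1, 5, 2, 4]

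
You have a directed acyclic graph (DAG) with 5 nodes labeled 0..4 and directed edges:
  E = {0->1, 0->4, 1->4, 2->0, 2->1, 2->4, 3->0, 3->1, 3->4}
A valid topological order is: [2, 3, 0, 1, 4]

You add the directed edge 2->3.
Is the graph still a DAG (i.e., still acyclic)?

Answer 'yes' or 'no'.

Given toposort: [2, 3, 0, 1, 4]
Position of 2: index 0; position of 3: index 1
New edge 2->3: forward
Forward edge: respects the existing order. Still a DAG, same toposort still valid.
Still a DAG? yes

Answer: yes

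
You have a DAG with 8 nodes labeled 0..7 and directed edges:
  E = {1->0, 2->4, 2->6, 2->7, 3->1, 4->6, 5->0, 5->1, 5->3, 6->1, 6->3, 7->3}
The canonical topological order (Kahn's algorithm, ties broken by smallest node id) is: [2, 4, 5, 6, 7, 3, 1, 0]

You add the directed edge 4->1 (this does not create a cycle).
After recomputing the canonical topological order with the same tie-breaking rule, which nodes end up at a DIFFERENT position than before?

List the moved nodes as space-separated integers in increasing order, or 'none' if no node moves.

Old toposort: [2, 4, 5, 6, 7, 3, 1, 0]
Added edge 4->1
Recompute Kahn (smallest-id tiebreak):
  initial in-degrees: [2, 4, 0, 3, 1, 0, 2, 1]
  ready (indeg=0): [2, 5]
  pop 2: indeg[4]->0; indeg[6]->1; indeg[7]->0 | ready=[4, 5, 7] | order so far=[2]
  pop 4: indeg[1]->3; indeg[6]->0 | ready=[5, 6, 7] | order so far=[2, 4]
  pop 5: indeg[0]->1; indeg[1]->2; indeg[3]->2 | ready=[6, 7] | order so far=[2, 4, 5]
  pop 6: indeg[1]->1; indeg[3]->1 | ready=[7] | order so far=[2, 4, 5, 6]
  pop 7: indeg[3]->0 | ready=[3] | order so far=[2, 4, 5, 6, 7]
  pop 3: indeg[1]->0 | ready=[1] | order so far=[2, 4, 5, 6, 7, 3]
  pop 1: indeg[0]->0 | ready=[0] | order so far=[2, 4, 5, 6, 7, 3, 1]
  pop 0: no out-edges | ready=[] | order so far=[2, 4, 5, 6, 7, 3, 1, 0]
New canonical toposort: [2, 4, 5, 6, 7, 3, 1, 0]
Compare positions:
  Node 0: index 7 -> 7 (same)
  Node 1: index 6 -> 6 (same)
  Node 2: index 0 -> 0 (same)
  Node 3: index 5 -> 5 (same)
  Node 4: index 1 -> 1 (same)
  Node 5: index 2 -> 2 (same)
  Node 6: index 3 -> 3 (same)
  Node 7: index 4 -> 4 (same)
Nodes that changed position: none

Answer: none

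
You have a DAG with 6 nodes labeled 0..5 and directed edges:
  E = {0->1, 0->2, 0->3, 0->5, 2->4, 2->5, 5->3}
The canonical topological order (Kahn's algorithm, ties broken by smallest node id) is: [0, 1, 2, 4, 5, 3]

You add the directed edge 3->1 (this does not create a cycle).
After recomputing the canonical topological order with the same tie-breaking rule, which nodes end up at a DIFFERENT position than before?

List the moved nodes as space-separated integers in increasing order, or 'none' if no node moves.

Answer: 1 2 3 4 5

Derivation:
Old toposort: [0, 1, 2, 4, 5, 3]
Added edge 3->1
Recompute Kahn (smallest-id tiebreak):
  initial in-degrees: [0, 2, 1, 2, 1, 2]
  ready (indeg=0): [0]
  pop 0: indeg[1]->1; indeg[2]->0; indeg[3]->1; indeg[5]->1 | ready=[2] | order so far=[0]
  pop 2: indeg[4]->0; indeg[5]->0 | ready=[4, 5] | order so far=[0, 2]
  pop 4: no out-edges | ready=[5] | order so far=[0, 2, 4]
  pop 5: indeg[3]->0 | ready=[3] | order so far=[0, 2, 4, 5]
  pop 3: indeg[1]->0 | ready=[1] | order so far=[0, 2, 4, 5, 3]
  pop 1: no out-edges | ready=[] | order so far=[0, 2, 4, 5, 3, 1]
New canonical toposort: [0, 2, 4, 5, 3, 1]
Compare positions:
  Node 0: index 0 -> 0 (same)
  Node 1: index 1 -> 5 (moved)
  Node 2: index 2 -> 1 (moved)
  Node 3: index 5 -> 4 (moved)
  Node 4: index 3 -> 2 (moved)
  Node 5: index 4 -> 3 (moved)
Nodes that changed position: 1 2 3 4 5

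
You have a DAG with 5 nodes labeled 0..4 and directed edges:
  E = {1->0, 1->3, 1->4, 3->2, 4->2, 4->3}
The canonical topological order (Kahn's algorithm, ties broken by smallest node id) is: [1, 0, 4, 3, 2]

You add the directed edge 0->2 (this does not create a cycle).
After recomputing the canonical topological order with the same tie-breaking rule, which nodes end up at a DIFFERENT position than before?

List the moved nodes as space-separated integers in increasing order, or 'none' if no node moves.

Old toposort: [1, 0, 4, 3, 2]
Added edge 0->2
Recompute Kahn (smallest-id tiebreak):
  initial in-degrees: [1, 0, 3, 2, 1]
  ready (indeg=0): [1]
  pop 1: indeg[0]->0; indeg[3]->1; indeg[4]->0 | ready=[0, 4] | order so far=[1]
  pop 0: indeg[2]->2 | ready=[4] | order so far=[1, 0]
  pop 4: indeg[2]->1; indeg[3]->0 | ready=[3] | order so far=[1, 0, 4]
  pop 3: indeg[2]->0 | ready=[2] | order so far=[1, 0, 4, 3]
  pop 2: no out-edges | ready=[] | order so far=[1, 0, 4, 3, 2]
New canonical toposort: [1, 0, 4, 3, 2]
Compare positions:
  Node 0: index 1 -> 1 (same)
  Node 1: index 0 -> 0 (same)
  Node 2: index 4 -> 4 (same)
  Node 3: index 3 -> 3 (same)
  Node 4: index 2 -> 2 (same)
Nodes that changed position: none

Answer: none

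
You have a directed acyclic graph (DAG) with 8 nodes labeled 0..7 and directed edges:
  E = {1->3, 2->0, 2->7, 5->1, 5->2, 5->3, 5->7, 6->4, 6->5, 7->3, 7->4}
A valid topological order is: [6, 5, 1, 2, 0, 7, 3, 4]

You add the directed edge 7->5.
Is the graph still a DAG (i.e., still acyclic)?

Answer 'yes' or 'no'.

Answer: no

Derivation:
Given toposort: [6, 5, 1, 2, 0, 7, 3, 4]
Position of 7: index 5; position of 5: index 1
New edge 7->5: backward (u after v in old order)
Backward edge: old toposort is now invalid. Check if this creates a cycle.
Does 5 already reach 7? Reachable from 5: [0, 1, 2, 3, 4, 5, 7]. YES -> cycle!
Still a DAG? no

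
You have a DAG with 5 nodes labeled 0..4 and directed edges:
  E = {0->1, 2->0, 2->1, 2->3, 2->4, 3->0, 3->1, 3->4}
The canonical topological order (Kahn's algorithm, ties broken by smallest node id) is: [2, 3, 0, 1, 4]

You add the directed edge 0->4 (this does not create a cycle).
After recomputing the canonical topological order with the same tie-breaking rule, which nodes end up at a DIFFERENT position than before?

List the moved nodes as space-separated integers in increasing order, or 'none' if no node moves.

Old toposort: [2, 3, 0, 1, 4]
Added edge 0->4
Recompute Kahn (smallest-id tiebreak):
  initial in-degrees: [2, 3, 0, 1, 3]
  ready (indeg=0): [2]
  pop 2: indeg[0]->1; indeg[1]->2; indeg[3]->0; indeg[4]->2 | ready=[3] | order so far=[2]
  pop 3: indeg[0]->0; indeg[1]->1; indeg[4]->1 | ready=[0] | order so far=[2, 3]
  pop 0: indeg[1]->0; indeg[4]->0 | ready=[1, 4] | order so far=[2, 3, 0]
  pop 1: no out-edges | ready=[4] | order so far=[2, 3, 0, 1]
  pop 4: no out-edges | ready=[] | order so far=[2, 3, 0, 1, 4]
New canonical toposort: [2, 3, 0, 1, 4]
Compare positions:
  Node 0: index 2 -> 2 (same)
  Node 1: index 3 -> 3 (same)
  Node 2: index 0 -> 0 (same)
  Node 3: index 1 -> 1 (same)
  Node 4: index 4 -> 4 (same)
Nodes that changed position: none

Answer: none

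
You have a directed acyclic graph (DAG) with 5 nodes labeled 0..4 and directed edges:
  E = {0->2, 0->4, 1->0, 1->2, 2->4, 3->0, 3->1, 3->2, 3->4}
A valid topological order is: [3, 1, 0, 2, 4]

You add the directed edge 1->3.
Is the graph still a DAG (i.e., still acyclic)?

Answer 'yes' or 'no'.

Given toposort: [3, 1, 0, 2, 4]
Position of 1: index 1; position of 3: index 0
New edge 1->3: backward (u after v in old order)
Backward edge: old toposort is now invalid. Check if this creates a cycle.
Does 3 already reach 1? Reachable from 3: [0, 1, 2, 3, 4]. YES -> cycle!
Still a DAG? no

Answer: no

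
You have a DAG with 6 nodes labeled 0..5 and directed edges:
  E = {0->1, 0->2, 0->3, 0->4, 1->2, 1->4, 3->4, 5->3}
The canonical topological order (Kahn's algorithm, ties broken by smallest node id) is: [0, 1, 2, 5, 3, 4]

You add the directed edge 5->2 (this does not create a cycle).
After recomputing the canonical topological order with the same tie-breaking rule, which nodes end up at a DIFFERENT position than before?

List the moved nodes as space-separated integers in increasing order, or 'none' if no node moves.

Old toposort: [0, 1, 2, 5, 3, 4]
Added edge 5->2
Recompute Kahn (smallest-id tiebreak):
  initial in-degrees: [0, 1, 3, 2, 3, 0]
  ready (indeg=0): [0, 5]
  pop 0: indeg[1]->0; indeg[2]->2; indeg[3]->1; indeg[4]->2 | ready=[1, 5] | order so far=[0]
  pop 1: indeg[2]->1; indeg[4]->1 | ready=[5] | order so far=[0, 1]
  pop 5: indeg[2]->0; indeg[3]->0 | ready=[2, 3] | order so far=[0, 1, 5]
  pop 2: no out-edges | ready=[3] | order so far=[0, 1, 5, 2]
  pop 3: indeg[4]->0 | ready=[4] | order so far=[0, 1, 5, 2, 3]
  pop 4: no out-edges | ready=[] | order so far=[0, 1, 5, 2, 3, 4]
New canonical toposort: [0, 1, 5, 2, 3, 4]
Compare positions:
  Node 0: index 0 -> 0 (same)
  Node 1: index 1 -> 1 (same)
  Node 2: index 2 -> 3 (moved)
  Node 3: index 4 -> 4 (same)
  Node 4: index 5 -> 5 (same)
  Node 5: index 3 -> 2 (moved)
Nodes that changed position: 2 5

Answer: 2 5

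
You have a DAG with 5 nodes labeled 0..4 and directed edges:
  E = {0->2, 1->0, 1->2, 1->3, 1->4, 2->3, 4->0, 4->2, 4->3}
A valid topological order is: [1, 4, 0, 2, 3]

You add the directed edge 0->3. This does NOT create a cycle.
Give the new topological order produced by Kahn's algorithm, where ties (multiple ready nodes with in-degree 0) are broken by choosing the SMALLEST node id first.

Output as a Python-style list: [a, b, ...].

Answer: [1, 4, 0, 2, 3]

Derivation:
Old toposort: [1, 4, 0, 2, 3]
Added edge: 0->3
Position of 0 (2) < position of 3 (4). Old order still valid.
Run Kahn's algorithm (break ties by smallest node id):
  initial in-degrees: [2, 0, 3, 4, 1]
  ready (indeg=0): [1]
  pop 1: indeg[0]->1; indeg[2]->2; indeg[3]->3; indeg[4]->0 | ready=[4] | order so far=[1]
  pop 4: indeg[0]->0; indeg[2]->1; indeg[3]->2 | ready=[0] | order so far=[1, 4]
  pop 0: indeg[2]->0; indeg[3]->1 | ready=[2] | order so far=[1, 4, 0]
  pop 2: indeg[3]->0 | ready=[3] | order so far=[1, 4, 0, 2]
  pop 3: no out-edges | ready=[] | order so far=[1, 4, 0, 2, 3]
  Result: [1, 4, 0, 2, 3]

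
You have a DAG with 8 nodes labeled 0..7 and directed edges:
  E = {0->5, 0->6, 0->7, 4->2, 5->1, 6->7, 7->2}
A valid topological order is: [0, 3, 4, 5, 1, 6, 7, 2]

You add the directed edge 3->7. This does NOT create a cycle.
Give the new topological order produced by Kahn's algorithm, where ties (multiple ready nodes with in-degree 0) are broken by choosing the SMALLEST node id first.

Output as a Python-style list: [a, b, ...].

Answer: [0, 3, 4, 5, 1, 6, 7, 2]

Derivation:
Old toposort: [0, 3, 4, 5, 1, 6, 7, 2]
Added edge: 3->7
Position of 3 (1) < position of 7 (6). Old order still valid.
Run Kahn's algorithm (break ties by smallest node id):
  initial in-degrees: [0, 1, 2, 0, 0, 1, 1, 3]
  ready (indeg=0): [0, 3, 4]
  pop 0: indeg[5]->0; indeg[6]->0; indeg[7]->2 | ready=[3, 4, 5, 6] | order so far=[0]
  pop 3: indeg[7]->1 | ready=[4, 5, 6] | order so far=[0, 3]
  pop 4: indeg[2]->1 | ready=[5, 6] | order so far=[0, 3, 4]
  pop 5: indeg[1]->0 | ready=[1, 6] | order so far=[0, 3, 4, 5]
  pop 1: no out-edges | ready=[6] | order so far=[0, 3, 4, 5, 1]
  pop 6: indeg[7]->0 | ready=[7] | order so far=[0, 3, 4, 5, 1, 6]
  pop 7: indeg[2]->0 | ready=[2] | order so far=[0, 3, 4, 5, 1, 6, 7]
  pop 2: no out-edges | ready=[] | order so far=[0, 3, 4, 5, 1, 6, 7, 2]
  Result: [0, 3, 4, 5, 1, 6, 7, 2]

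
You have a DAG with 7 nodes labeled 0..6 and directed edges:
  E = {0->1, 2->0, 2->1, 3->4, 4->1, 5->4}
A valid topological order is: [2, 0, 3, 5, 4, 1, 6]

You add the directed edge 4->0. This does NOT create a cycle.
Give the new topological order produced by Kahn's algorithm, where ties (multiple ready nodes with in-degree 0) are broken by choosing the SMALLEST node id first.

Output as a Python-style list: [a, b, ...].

Old toposort: [2, 0, 3, 5, 4, 1, 6]
Added edge: 4->0
Position of 4 (4) > position of 0 (1). Must reorder: 4 must now come before 0.
Run Kahn's algorithm (break ties by smallest node id):
  initial in-degrees: [2, 3, 0, 0, 2, 0, 0]
  ready (indeg=0): [2, 3, 5, 6]
  pop 2: indeg[0]->1; indeg[1]->2 | ready=[3, 5, 6] | order so far=[2]
  pop 3: indeg[4]->1 | ready=[5, 6] | order so far=[2, 3]
  pop 5: indeg[4]->0 | ready=[4, 6] | order so far=[2, 3, 5]
  pop 4: indeg[0]->0; indeg[1]->1 | ready=[0, 6] | order so far=[2, 3, 5, 4]
  pop 0: indeg[1]->0 | ready=[1, 6] | order so far=[2, 3, 5, 4, 0]
  pop 1: no out-edges | ready=[6] | order so far=[2, 3, 5, 4, 0, 1]
  pop 6: no out-edges | ready=[] | order so far=[2, 3, 5, 4, 0, 1, 6]
  Result: [2, 3, 5, 4, 0, 1, 6]

Answer: [2, 3, 5, 4, 0, 1, 6]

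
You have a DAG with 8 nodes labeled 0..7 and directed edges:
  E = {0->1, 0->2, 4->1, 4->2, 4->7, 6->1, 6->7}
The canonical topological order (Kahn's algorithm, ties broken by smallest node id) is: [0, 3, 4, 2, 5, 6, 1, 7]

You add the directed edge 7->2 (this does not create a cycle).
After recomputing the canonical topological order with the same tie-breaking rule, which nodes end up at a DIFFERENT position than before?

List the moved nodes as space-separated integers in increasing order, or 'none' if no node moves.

Old toposort: [0, 3, 4, 2, 5, 6, 1, 7]
Added edge 7->2
Recompute Kahn (smallest-id tiebreak):
  initial in-degrees: [0, 3, 3, 0, 0, 0, 0, 2]
  ready (indeg=0): [0, 3, 4, 5, 6]
  pop 0: indeg[1]->2; indeg[2]->2 | ready=[3, 4, 5, 6] | order so far=[0]
  pop 3: no out-edges | ready=[4, 5, 6] | order so far=[0, 3]
  pop 4: indeg[1]->1; indeg[2]->1; indeg[7]->1 | ready=[5, 6] | order so far=[0, 3, 4]
  pop 5: no out-edges | ready=[6] | order so far=[0, 3, 4, 5]
  pop 6: indeg[1]->0; indeg[7]->0 | ready=[1, 7] | order so far=[0, 3, 4, 5, 6]
  pop 1: no out-edges | ready=[7] | order so far=[0, 3, 4, 5, 6, 1]
  pop 7: indeg[2]->0 | ready=[2] | order so far=[0, 3, 4, 5, 6, 1, 7]
  pop 2: no out-edges | ready=[] | order so far=[0, 3, 4, 5, 6, 1, 7, 2]
New canonical toposort: [0, 3, 4, 5, 6, 1, 7, 2]
Compare positions:
  Node 0: index 0 -> 0 (same)
  Node 1: index 6 -> 5 (moved)
  Node 2: index 3 -> 7 (moved)
  Node 3: index 1 -> 1 (same)
  Node 4: index 2 -> 2 (same)
  Node 5: index 4 -> 3 (moved)
  Node 6: index 5 -> 4 (moved)
  Node 7: index 7 -> 6 (moved)
Nodes that changed position: 1 2 5 6 7

Answer: 1 2 5 6 7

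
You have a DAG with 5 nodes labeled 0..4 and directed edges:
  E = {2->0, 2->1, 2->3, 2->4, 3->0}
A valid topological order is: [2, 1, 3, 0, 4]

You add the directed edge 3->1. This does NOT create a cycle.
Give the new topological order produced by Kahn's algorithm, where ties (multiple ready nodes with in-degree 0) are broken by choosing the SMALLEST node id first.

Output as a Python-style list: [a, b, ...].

Old toposort: [2, 1, 3, 0, 4]
Added edge: 3->1
Position of 3 (2) > position of 1 (1). Must reorder: 3 must now come before 1.
Run Kahn's algorithm (break ties by smallest node id):
  initial in-degrees: [2, 2, 0, 1, 1]
  ready (indeg=0): [2]
  pop 2: indeg[0]->1; indeg[1]->1; indeg[3]->0; indeg[4]->0 | ready=[3, 4] | order so far=[2]
  pop 3: indeg[0]->0; indeg[1]->0 | ready=[0, 1, 4] | order so far=[2, 3]
  pop 0: no out-edges | ready=[1, 4] | order so far=[2, 3, 0]
  pop 1: no out-edges | ready=[4] | order so far=[2, 3, 0, 1]
  pop 4: no out-edges | ready=[] | order so far=[2, 3, 0, 1, 4]
  Result: [2, 3, 0, 1, 4]

Answer: [2, 3, 0, 1, 4]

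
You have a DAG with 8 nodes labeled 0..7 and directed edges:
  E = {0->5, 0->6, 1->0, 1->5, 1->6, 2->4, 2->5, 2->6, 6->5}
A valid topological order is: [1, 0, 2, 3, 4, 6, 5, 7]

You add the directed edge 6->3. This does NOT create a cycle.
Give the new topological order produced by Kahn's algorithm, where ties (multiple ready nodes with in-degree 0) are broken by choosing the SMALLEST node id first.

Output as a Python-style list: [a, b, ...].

Answer: [1, 0, 2, 4, 6, 3, 5, 7]

Derivation:
Old toposort: [1, 0, 2, 3, 4, 6, 5, 7]
Added edge: 6->3
Position of 6 (5) > position of 3 (3). Must reorder: 6 must now come before 3.
Run Kahn's algorithm (break ties by smallest node id):
  initial in-degrees: [1, 0, 0, 1, 1, 4, 3, 0]
  ready (indeg=0): [1, 2, 7]
  pop 1: indeg[0]->0; indeg[5]->3; indeg[6]->2 | ready=[0, 2, 7] | order so far=[1]
  pop 0: indeg[5]->2; indeg[6]->1 | ready=[2, 7] | order so far=[1, 0]
  pop 2: indeg[4]->0; indeg[5]->1; indeg[6]->0 | ready=[4, 6, 7] | order so far=[1, 0, 2]
  pop 4: no out-edges | ready=[6, 7] | order so far=[1, 0, 2, 4]
  pop 6: indeg[3]->0; indeg[5]->0 | ready=[3, 5, 7] | order so far=[1, 0, 2, 4, 6]
  pop 3: no out-edges | ready=[5, 7] | order so far=[1, 0, 2, 4, 6, 3]
  pop 5: no out-edges | ready=[7] | order so far=[1, 0, 2, 4, 6, 3, 5]
  pop 7: no out-edges | ready=[] | order so far=[1, 0, 2, 4, 6, 3, 5, 7]
  Result: [1, 0, 2, 4, 6, 3, 5, 7]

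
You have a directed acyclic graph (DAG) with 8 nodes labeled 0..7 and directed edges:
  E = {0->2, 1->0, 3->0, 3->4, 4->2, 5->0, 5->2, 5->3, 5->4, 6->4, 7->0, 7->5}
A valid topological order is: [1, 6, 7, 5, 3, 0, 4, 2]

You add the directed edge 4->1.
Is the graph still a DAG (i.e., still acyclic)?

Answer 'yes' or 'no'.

Given toposort: [1, 6, 7, 5, 3, 0, 4, 2]
Position of 4: index 6; position of 1: index 0
New edge 4->1: backward (u after v in old order)
Backward edge: old toposort is now invalid. Check if this creates a cycle.
Does 1 already reach 4? Reachable from 1: [0, 1, 2]. NO -> still a DAG (reorder needed).
Still a DAG? yes

Answer: yes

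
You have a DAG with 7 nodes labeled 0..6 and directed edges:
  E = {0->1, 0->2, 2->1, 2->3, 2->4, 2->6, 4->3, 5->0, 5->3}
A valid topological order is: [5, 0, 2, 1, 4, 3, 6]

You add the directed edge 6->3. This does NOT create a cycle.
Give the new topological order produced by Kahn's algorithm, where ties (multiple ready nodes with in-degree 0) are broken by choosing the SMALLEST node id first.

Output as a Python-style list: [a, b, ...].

Old toposort: [5, 0, 2, 1, 4, 3, 6]
Added edge: 6->3
Position of 6 (6) > position of 3 (5). Must reorder: 6 must now come before 3.
Run Kahn's algorithm (break ties by smallest node id):
  initial in-degrees: [1, 2, 1, 4, 1, 0, 1]
  ready (indeg=0): [5]
  pop 5: indeg[0]->0; indeg[3]->3 | ready=[0] | order so far=[5]
  pop 0: indeg[1]->1; indeg[2]->0 | ready=[2] | order so far=[5, 0]
  pop 2: indeg[1]->0; indeg[3]->2; indeg[4]->0; indeg[6]->0 | ready=[1, 4, 6] | order so far=[5, 0, 2]
  pop 1: no out-edges | ready=[4, 6] | order so far=[5, 0, 2, 1]
  pop 4: indeg[3]->1 | ready=[6] | order so far=[5, 0, 2, 1, 4]
  pop 6: indeg[3]->0 | ready=[3] | order so far=[5, 0, 2, 1, 4, 6]
  pop 3: no out-edges | ready=[] | order so far=[5, 0, 2, 1, 4, 6, 3]
  Result: [5, 0, 2, 1, 4, 6, 3]

Answer: [5, 0, 2, 1, 4, 6, 3]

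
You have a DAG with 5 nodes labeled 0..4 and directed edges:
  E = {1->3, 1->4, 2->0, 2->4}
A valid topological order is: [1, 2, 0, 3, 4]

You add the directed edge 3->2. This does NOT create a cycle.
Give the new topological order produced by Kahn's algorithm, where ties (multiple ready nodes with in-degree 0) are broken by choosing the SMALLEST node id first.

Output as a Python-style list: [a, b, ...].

Old toposort: [1, 2, 0, 3, 4]
Added edge: 3->2
Position of 3 (3) > position of 2 (1). Must reorder: 3 must now come before 2.
Run Kahn's algorithm (break ties by smallest node id):
  initial in-degrees: [1, 0, 1, 1, 2]
  ready (indeg=0): [1]
  pop 1: indeg[3]->0; indeg[4]->1 | ready=[3] | order so far=[1]
  pop 3: indeg[2]->0 | ready=[2] | order so far=[1, 3]
  pop 2: indeg[0]->0; indeg[4]->0 | ready=[0, 4] | order so far=[1, 3, 2]
  pop 0: no out-edges | ready=[4] | order so far=[1, 3, 2, 0]
  pop 4: no out-edges | ready=[] | order so far=[1, 3, 2, 0, 4]
  Result: [1, 3, 2, 0, 4]

Answer: [1, 3, 2, 0, 4]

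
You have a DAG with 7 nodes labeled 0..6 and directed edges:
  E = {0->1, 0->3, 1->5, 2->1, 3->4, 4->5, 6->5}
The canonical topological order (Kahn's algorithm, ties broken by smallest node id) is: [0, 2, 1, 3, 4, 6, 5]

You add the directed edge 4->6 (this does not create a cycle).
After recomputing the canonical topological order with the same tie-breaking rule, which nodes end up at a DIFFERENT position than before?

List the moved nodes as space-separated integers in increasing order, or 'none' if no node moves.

Answer: none

Derivation:
Old toposort: [0, 2, 1, 3, 4, 6, 5]
Added edge 4->6
Recompute Kahn (smallest-id tiebreak):
  initial in-degrees: [0, 2, 0, 1, 1, 3, 1]
  ready (indeg=0): [0, 2]
  pop 0: indeg[1]->1; indeg[3]->0 | ready=[2, 3] | order so far=[0]
  pop 2: indeg[1]->0 | ready=[1, 3] | order so far=[0, 2]
  pop 1: indeg[5]->2 | ready=[3] | order so far=[0, 2, 1]
  pop 3: indeg[4]->0 | ready=[4] | order so far=[0, 2, 1, 3]
  pop 4: indeg[5]->1; indeg[6]->0 | ready=[6] | order so far=[0, 2, 1, 3, 4]
  pop 6: indeg[5]->0 | ready=[5] | order so far=[0, 2, 1, 3, 4, 6]
  pop 5: no out-edges | ready=[] | order so far=[0, 2, 1, 3, 4, 6, 5]
New canonical toposort: [0, 2, 1, 3, 4, 6, 5]
Compare positions:
  Node 0: index 0 -> 0 (same)
  Node 1: index 2 -> 2 (same)
  Node 2: index 1 -> 1 (same)
  Node 3: index 3 -> 3 (same)
  Node 4: index 4 -> 4 (same)
  Node 5: index 6 -> 6 (same)
  Node 6: index 5 -> 5 (same)
Nodes that changed position: none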